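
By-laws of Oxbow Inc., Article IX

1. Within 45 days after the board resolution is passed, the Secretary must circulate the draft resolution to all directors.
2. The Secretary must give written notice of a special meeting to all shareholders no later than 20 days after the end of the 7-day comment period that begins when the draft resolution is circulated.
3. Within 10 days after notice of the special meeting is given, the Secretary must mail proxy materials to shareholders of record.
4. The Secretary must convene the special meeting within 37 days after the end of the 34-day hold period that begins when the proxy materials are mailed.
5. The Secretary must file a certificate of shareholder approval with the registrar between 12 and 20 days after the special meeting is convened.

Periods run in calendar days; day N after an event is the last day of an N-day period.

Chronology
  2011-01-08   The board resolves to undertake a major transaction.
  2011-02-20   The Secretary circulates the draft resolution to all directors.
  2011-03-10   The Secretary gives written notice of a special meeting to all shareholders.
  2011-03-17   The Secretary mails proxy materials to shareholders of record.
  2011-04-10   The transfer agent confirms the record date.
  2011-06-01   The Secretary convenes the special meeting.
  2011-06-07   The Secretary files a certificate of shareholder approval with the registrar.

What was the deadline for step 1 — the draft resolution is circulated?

Step 1 runs from 2011-01-08, when the board resolution is passed. 45 days after 2011-01-08 is 2011-02-22.

2011-02-22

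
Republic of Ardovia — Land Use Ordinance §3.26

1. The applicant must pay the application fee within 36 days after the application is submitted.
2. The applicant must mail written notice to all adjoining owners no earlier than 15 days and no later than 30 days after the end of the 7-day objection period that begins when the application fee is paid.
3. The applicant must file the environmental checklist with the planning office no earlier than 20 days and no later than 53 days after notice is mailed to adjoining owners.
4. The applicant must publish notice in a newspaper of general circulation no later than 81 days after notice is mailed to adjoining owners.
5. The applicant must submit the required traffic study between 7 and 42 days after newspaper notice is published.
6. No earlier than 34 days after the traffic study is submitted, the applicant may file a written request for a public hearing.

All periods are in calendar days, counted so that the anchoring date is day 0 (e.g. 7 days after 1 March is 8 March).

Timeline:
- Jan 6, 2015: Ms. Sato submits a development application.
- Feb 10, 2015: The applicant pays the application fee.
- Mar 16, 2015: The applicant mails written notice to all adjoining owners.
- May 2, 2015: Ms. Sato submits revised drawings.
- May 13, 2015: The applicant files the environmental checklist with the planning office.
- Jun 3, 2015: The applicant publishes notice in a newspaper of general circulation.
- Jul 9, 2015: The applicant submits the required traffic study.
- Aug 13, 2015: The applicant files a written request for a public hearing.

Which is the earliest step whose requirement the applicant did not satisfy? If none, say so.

Step 3

Step 1: 36 days after Jan 6, 2015 (when the application is submitted) is Feb 11, 2015; completed Feb 10, 2015, before the deadline.
Step 2: the window is 15–30 days after Feb 17, 2015 (end of the 7-day objection period, which began when the application fee is paid on Feb 10, 2015), so Mar 4, 2015 through Mar 19, 2015; done Mar 16, 2015, which is between those dates.
Step 3: the window is 20–53 days after Mar 16, 2015 (when notice is mailed to adjoining owners), so Apr 5, 2015 through May 8, 2015; May 13, 2015 is 5 days past the end of the window.
The procedure was therefore not followed at step 3.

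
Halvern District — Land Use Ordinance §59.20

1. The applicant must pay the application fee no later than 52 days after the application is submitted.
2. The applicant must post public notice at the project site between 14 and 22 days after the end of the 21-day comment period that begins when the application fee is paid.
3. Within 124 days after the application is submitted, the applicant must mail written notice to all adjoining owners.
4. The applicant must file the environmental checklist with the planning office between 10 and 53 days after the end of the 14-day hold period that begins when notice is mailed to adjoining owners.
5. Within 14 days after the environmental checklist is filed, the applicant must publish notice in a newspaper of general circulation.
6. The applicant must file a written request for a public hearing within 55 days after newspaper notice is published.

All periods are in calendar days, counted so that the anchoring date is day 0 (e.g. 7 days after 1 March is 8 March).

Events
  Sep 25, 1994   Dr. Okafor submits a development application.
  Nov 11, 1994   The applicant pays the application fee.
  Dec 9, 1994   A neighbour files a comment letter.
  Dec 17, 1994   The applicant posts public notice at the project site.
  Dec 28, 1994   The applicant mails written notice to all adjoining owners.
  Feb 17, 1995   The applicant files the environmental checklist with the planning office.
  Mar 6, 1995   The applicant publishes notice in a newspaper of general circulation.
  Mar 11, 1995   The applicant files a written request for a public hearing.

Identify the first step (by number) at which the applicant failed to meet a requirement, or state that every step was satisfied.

Step 5

(1) due by Sep 25, 1994 + 52 days = Nov 16, 1994; done Nov 11, 1994 — timely.
(2) the permitted window runs from Dec 2, 1994 + 14 = Dec 16, 1994 to Dec 2, 1994 + 22 = Dec 24, 1994; done Dec 17, 1994 — within the window.
(3) due by Sep 25, 1994 + 124 days = Jan 27, 1995; Dec 28, 1994 is within that limit.
(4) the permitted window runs from Jan 11, 1995 + 10 = Jan 21, 1995 to Jan 11, 1995 + 53 = Mar 5, 1995; Feb 17, 1995 falls inside that range.
(5) due by Feb 17, 1995 + 14 days = Mar 3, 1995; not done until Mar 6, 1995, 3 days after the deadline.
The procedure was therefore not followed at step 5.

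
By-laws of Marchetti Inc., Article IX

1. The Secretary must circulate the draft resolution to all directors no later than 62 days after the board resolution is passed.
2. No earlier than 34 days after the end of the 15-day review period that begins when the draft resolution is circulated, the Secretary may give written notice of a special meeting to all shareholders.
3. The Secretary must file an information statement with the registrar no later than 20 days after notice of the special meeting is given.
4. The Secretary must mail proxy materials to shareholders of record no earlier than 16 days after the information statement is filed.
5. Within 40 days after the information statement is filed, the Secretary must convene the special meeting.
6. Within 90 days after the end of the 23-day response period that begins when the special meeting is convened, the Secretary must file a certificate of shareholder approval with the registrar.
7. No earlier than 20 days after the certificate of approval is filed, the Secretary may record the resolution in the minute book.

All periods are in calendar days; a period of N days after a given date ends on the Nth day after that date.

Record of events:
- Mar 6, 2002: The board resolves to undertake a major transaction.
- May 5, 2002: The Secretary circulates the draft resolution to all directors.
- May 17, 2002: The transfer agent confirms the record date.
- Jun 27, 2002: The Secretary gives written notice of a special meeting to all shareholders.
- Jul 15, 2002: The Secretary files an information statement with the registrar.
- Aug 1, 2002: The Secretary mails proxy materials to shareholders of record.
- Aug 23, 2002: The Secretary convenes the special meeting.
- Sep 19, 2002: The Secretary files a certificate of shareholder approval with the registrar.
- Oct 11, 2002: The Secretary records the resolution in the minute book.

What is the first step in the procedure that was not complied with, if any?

Step 1: 62 days after Mar 6, 2002 (when the board resolution is passed) is May 7, 2002; done May 5, 2002 — timely.
Step 2: the earliest permitted date is 34 days after May 20, 2002 (end of the 15-day review period, which began when the draft resolution is circulated on May 5, 2002), i.e. Jun 23, 2002; Jun 27, 2002 is on or after that date.
Step 3: 20 days after Jun 27, 2002 (when notice of the special meeting is given) is Jul 17, 2002; Jul 15, 2002 is within that limit.
Step 4: the earliest permitted date is 16 days after Jul 15, 2002 (when the information statement is filed), i.e. Jul 31, 2002; done Aug 1, 2002, after the minimum wait.
Step 5: 40 days after Jul 15, 2002 (when the information statement is filed) is Aug 24, 2002; completed Aug 23, 2002, before the deadline.
Step 6: 90 days after Sep 15, 2002 (end of the 23-day response period, which began when the special meeting is convened on Aug 23, 2002) is Dec 14, 2002; completed Sep 19, 2002, before the deadline.
Step 7: the earliest permitted date is 20 days after Sep 19, 2002 (when the certificate of approval is filed), i.e. Oct 9, 2002; done Oct 11, 2002, after the minimum wait.

None — every step was satisfied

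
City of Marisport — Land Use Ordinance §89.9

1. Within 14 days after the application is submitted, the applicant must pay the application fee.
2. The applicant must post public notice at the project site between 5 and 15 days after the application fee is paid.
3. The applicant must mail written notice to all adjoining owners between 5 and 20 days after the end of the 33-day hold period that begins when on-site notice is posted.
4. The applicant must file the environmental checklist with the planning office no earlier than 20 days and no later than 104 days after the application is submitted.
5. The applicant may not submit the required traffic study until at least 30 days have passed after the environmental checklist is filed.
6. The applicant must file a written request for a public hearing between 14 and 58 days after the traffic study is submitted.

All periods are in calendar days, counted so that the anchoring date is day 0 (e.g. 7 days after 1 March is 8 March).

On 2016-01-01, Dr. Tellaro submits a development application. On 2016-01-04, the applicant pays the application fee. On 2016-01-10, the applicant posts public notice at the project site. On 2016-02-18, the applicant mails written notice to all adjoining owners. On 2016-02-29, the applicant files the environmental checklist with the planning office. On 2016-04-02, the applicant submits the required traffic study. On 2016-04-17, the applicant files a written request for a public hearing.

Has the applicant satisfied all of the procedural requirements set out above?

Yes

Step 1: 14 days after 2016-01-01 (when the application is submitted) is 2016-01-15; completed 2016-01-04, before the deadline.
Step 2: the window is 5–15 days after 2016-01-04 (when the application fee is paid), so 2016-01-09 through 2016-01-19; done 2016-01-10, which is between those dates.
Step 3: the window is 5–20 days after 2016-02-12 (end of the 33-day hold period, which began when on-site notice is posted on 2016-01-10), so 2016-02-17 through 2016-03-03; 2016-02-18 falls inside that range.
Step 4: the window is 20–104 days after 2016-01-01 (when the application is submitted), so 2016-01-21 through 2016-04-14; done 2016-02-29, which is between those dates.
Step 5: the earliest permitted date is 30 days after 2016-02-29 (when the environmental checklist is filed), i.e. 2016-03-30; done 2016-04-02, after the minimum wait.
Step 6: the window is 14–58 days after 2016-04-02 (when the traffic study is submitted), so 2016-04-16 through 2016-05-30; done 2016-04-17 — within the window.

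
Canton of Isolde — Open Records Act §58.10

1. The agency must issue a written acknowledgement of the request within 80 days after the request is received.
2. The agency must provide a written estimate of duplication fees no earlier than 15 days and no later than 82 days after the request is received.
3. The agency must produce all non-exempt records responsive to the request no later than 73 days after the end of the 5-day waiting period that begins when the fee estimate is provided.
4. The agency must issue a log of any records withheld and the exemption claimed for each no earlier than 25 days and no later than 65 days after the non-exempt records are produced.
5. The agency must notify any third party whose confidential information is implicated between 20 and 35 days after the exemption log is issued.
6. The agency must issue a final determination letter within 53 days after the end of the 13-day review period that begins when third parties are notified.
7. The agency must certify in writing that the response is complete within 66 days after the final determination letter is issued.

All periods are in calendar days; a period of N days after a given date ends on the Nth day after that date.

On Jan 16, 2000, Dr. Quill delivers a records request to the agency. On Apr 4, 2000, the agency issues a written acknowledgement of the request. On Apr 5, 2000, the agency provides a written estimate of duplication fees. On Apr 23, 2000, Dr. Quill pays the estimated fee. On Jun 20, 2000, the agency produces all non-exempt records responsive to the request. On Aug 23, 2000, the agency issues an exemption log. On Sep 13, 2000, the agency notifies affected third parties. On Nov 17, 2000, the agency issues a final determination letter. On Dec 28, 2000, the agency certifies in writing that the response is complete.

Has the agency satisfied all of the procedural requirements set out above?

Yes

Step 1: 80 days after Jan 16, 2000 (when the request is received) is Apr 5, 2000; done Apr 4, 2000 — timely.
Step 2: the window is 15–82 days after Jan 16, 2000 (when the request is received), so Jan 31, 2000 through Apr 7, 2000; done Apr 5, 2000 — within the window.
Step 3: 73 days after Apr 10, 2000 (end of the 5-day waiting period, which began when the fee estimate is provided on Apr 5, 2000) is Jun 22, 2000; Jun 20, 2000 is within that limit.
Step 4: the window is 25–65 days after Jun 20, 2000 (when the non-exempt records are produced), so Jul 15, 2000 through Aug 24, 2000; done Aug 23, 2000 — within the window.
Step 5: the window is 20–35 days after Aug 23, 2000 (when the exemption log is issued), so Sep 12, 2000 through Sep 27, 2000; done Sep 13, 2000, which is between those dates.
Step 6: 53 days after Sep 26, 2000 (end of the 13-day review period, which began when third parties are notified on Sep 13, 2000) is Nov 18, 2000; Nov 17, 2000 is within that limit.
Step 7: 66 days after Nov 17, 2000 (when the final determination letter is issued) is Jan 22, 2001; done Dec 28, 2000 — timely.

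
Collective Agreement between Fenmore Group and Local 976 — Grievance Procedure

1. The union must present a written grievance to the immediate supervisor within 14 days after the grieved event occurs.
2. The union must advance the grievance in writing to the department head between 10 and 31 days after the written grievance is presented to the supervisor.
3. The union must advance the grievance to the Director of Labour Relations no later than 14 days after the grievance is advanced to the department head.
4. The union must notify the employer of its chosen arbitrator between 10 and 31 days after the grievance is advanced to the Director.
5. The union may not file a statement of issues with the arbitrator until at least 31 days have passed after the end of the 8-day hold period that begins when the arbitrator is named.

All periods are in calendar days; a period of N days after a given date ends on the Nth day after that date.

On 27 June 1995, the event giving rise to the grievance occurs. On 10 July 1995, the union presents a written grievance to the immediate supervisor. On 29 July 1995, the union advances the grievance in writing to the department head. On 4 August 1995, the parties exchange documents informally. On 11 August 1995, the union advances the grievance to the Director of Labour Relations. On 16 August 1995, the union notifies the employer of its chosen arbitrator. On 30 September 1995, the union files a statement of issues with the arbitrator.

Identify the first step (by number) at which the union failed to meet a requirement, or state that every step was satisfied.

(1) due by 27 June 1995 + 14 days = 11 July 1995; completed 10 July 1995, before the deadline.
(2) the permitted window runs from 10 July 1995 + 10 = 20 July 1995 to 10 July 1995 + 31 = 10 August 1995; 29 July 1995 falls inside that range.
(3) due by 29 July 1995 + 14 days = 12 August 1995; completed 11 August 1995, before the deadline.
(4) the permitted window runs from 11 August 1995 + 10 = 21 August 1995 to 11 August 1995 + 31 = 11 September 1995; done 16 August 1995 — 5 days before the window opened.

Step 4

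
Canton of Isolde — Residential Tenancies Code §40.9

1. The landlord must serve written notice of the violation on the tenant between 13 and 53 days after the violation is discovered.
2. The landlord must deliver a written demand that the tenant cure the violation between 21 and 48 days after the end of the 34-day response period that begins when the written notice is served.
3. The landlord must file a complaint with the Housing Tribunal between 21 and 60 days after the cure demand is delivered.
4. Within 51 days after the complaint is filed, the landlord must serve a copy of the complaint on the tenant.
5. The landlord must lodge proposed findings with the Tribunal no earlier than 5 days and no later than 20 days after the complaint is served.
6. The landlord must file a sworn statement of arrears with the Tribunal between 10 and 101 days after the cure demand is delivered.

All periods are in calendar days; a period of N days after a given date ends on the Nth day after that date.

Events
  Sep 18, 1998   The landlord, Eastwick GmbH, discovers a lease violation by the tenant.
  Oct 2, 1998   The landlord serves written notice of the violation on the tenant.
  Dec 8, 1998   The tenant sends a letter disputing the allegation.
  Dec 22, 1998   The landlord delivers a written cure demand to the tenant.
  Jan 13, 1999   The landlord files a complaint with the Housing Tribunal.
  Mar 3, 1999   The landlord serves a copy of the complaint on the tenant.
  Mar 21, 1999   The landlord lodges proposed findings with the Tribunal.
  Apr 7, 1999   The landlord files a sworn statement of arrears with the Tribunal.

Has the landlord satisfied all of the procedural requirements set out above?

No

(1) the permitted window runs from Sep 18, 1998 + 13 = Oct 1, 1998 to Sep 18, 1998 + 53 = Nov 10, 1998; Oct 2, 1998 falls inside that range.
(2) the permitted window runs from Nov 5, 1998 + 21 = Nov 26, 1998 to Nov 5, 1998 + 48 = Dec 23, 1998; done Dec 22, 1998 — within the window.
(3) the permitted window runs from Dec 22, 1998 + 21 = Jan 12, 1999 to Dec 22, 1998 + 60 = Feb 20, 1999; Jan 13, 1999 falls inside that range.
(4) due by Jan 13, 1999 + 51 days = Mar 5, 1999; Mar 3, 1999 is within that limit.
(5) the permitted window runs from Mar 3, 1999 + 5 = Mar 8, 1999 to Mar 3, 1999 + 20 = Mar 23, 1999; done Mar 21, 1999, which is between those dates.
(6) the permitted window runs from Dec 22, 1998 + 10 = Jan 1, 1999 to Dec 22, 1998 + 101 = Apr 2, 1999; done Apr 7, 1999 — 5 days after the window closed.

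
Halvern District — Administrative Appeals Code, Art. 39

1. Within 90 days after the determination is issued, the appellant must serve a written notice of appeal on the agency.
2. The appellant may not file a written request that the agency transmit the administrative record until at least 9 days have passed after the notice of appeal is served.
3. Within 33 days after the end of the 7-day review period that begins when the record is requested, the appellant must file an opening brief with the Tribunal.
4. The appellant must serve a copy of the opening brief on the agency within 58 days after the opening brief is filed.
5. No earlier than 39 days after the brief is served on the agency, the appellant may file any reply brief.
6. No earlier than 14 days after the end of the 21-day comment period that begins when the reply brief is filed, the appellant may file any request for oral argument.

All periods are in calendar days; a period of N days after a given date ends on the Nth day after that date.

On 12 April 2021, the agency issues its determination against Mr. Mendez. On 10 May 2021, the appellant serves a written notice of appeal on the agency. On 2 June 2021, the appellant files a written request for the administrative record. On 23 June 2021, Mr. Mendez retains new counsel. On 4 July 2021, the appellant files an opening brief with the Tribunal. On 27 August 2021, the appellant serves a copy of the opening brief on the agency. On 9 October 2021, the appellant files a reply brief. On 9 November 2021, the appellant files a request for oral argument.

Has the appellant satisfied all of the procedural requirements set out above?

No

Step 1 — counting 90 days from 12 April 2021 (when the determination is issued) gives a deadline of 11 July 2021; completed 10 May 2021, before the deadline.
Step 2 — must wait 9 days from 10 May 2021 (when the notice of appeal is served), so not before 19 May 2021; done 2 June 2021 — permitted.
Step 3 — counting 33 days from 9 June 2021 (end of the 7-day review period, which began when the record is requested on 2 June 2021) gives a deadline of 12 July 2021; completed 4 July 2021, before the deadline.
Step 4 — counting 58 days from 4 July 2021 (when the opening brief is filed) gives a deadline of 31 August 2021; 27 August 2021 is within that limit.
Step 5 — must wait 39 days from 27 August 2021 (when the brief is served on the agency), so not before 5 October 2021; 9 October 2021 is on or after that date.
Step 6 — must wait 14 days from 30 October 2021 (end of the 21-day comment period, which began when the reply brief is filed on 9 October 2021), so not before 13 November 2021; acted on 9 November 2021, 4 days prematurely.
The procedure was therefore not followed at step 6.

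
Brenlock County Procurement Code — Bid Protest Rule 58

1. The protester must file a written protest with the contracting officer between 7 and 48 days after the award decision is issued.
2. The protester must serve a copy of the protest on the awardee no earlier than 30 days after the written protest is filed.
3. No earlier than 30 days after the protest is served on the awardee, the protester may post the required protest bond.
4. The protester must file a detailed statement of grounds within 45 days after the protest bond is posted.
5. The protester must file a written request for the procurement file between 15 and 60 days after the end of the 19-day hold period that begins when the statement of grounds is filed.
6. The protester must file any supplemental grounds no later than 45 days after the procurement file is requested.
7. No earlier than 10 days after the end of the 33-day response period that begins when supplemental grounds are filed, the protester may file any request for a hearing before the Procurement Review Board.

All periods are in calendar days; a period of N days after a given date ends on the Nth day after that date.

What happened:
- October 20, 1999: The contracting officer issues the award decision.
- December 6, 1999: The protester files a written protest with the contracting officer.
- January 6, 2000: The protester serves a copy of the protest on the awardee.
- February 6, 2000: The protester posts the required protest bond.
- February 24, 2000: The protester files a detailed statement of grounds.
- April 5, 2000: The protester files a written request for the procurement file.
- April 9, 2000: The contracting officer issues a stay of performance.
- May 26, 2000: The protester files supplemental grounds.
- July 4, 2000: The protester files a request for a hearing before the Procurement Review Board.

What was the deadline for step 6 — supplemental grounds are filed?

Step 6 runs from April 5, 2000, when the procurement file is requested. 45 days after April 5, 2000 is May 20, 2000.

May 20, 2000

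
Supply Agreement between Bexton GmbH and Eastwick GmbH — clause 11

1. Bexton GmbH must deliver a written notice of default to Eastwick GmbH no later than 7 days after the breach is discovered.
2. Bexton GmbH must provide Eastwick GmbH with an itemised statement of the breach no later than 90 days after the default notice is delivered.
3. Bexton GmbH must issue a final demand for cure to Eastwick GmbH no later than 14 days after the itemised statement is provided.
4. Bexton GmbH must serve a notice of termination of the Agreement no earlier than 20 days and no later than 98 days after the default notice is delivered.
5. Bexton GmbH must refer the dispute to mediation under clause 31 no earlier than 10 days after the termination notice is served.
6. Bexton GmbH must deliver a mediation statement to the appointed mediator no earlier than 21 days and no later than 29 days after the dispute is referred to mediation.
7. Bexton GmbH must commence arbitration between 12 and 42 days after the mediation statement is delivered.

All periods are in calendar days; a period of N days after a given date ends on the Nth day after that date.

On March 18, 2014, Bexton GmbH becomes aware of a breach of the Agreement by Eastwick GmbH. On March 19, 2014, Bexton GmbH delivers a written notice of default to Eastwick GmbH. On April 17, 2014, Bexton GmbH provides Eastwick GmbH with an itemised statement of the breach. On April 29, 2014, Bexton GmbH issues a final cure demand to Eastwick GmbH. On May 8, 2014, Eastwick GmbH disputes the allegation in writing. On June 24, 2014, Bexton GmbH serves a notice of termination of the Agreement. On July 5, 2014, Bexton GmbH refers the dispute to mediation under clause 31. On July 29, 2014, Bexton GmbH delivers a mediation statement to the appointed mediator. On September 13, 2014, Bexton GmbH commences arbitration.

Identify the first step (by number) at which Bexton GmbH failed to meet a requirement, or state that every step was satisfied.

Step 7

(1) due by March 18, 2014 + 7 days = March 25, 2014; done March 19, 2014 — timely.
(2) due by March 19, 2014 + 90 days = June 17, 2014; April 17, 2014 is within that limit.
(3) due by April 17, 2014 + 14 days = May 1, 2014; completed April 29, 2014, before the deadline.
(4) the permitted window runs from March 19, 2014 + 20 = April 8, 2014 to March 19, 2014 + 98 = June 25, 2014; done June 24, 2014 — within the window.
(5) permitted from June 24, 2014 + 10 days = July 4, 2014 onward; July 5, 2014 is on or after that date.
(6) the permitted window runs from July 5, 2014 + 21 = July 26, 2014 to July 5, 2014 + 29 = August 3, 2014; done July 29, 2014, which is between those dates.
(7) the permitted window runs from July 29, 2014 + 12 = August 10, 2014 to July 29, 2014 + 42 = September 9, 2014; September 13, 2014 is 4 days past the end of the window.
Later steps need not be reached.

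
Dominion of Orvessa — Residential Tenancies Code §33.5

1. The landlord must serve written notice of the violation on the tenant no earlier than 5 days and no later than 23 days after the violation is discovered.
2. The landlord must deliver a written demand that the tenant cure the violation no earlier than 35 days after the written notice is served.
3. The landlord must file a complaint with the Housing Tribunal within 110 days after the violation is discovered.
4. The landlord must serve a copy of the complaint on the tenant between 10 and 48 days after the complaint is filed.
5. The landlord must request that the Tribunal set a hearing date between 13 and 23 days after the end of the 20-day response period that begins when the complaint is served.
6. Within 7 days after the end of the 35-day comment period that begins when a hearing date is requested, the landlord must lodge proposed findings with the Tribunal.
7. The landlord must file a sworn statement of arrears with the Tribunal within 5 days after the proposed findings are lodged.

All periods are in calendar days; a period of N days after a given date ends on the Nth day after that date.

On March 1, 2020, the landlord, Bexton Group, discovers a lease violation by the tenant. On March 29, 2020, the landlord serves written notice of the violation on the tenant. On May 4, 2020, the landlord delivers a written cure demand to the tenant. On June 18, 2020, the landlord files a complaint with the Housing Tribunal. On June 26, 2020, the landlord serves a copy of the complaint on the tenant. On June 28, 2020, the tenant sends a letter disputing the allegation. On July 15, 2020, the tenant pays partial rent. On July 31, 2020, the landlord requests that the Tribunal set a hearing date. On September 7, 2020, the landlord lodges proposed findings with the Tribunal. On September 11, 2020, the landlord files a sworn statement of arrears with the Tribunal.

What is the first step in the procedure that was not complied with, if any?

Step 1

Step 1 — 5 and 23 days from March 1, 2020 (when the violation is discovered) are March 6, 2020 and March 24, 2020 respectively; done March 29, 2020 — 5 days after the window closed.
No need to go further; step 1 was not satisfied.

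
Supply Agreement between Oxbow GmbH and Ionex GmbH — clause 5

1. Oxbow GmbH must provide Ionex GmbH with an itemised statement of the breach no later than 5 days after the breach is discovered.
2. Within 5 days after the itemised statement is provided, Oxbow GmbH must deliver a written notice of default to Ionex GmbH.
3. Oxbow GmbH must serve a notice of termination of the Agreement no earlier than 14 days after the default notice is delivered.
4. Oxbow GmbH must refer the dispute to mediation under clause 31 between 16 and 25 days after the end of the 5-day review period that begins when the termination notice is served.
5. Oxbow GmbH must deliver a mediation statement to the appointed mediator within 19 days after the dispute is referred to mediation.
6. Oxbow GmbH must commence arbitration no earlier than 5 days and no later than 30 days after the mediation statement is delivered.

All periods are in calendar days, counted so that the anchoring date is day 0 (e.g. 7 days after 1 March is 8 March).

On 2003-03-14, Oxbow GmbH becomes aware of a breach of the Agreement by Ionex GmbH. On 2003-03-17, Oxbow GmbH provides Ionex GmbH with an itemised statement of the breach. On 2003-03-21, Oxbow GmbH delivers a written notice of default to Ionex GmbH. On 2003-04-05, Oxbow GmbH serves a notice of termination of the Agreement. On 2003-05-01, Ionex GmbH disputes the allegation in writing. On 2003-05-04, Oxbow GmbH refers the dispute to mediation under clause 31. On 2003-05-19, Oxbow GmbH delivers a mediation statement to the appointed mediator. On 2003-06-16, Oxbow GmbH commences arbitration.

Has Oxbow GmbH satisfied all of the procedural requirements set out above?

Step 1 — counting 5 days from 2003-03-14 (when the breach is discovered) gives a deadline of 2003-03-19; done 2003-03-17 — timely.
Step 2 — counting 5 days from 2003-03-17 (when the itemised statement is provided) gives a deadline of 2003-03-22; 2003-03-21 is within that limit.
Step 3 — must wait 14 days from 2003-03-21 (when the default notice is delivered), so not before 2003-04-04; done 2003-04-05, after the minimum wait.
Step 4 — 16 and 25 days from 2003-04-10 (end of the 5-day review period, which began when the termination notice is served on 2003-04-05) are 2003-04-26 and 2003-05-05 respectively; done 2003-05-04 — within the window.
Step 5 — counting 19 days from 2003-05-04 (when the dispute is referred to mediation) gives a deadline of 2003-05-23; completed 2003-05-19, before the deadline.
Step 6 — 5 and 30 days from 2003-05-19 (when the mediation statement is delivered) are 2003-05-24 and 2003-06-18 respectively; done 2003-06-16 — within the window.

Yes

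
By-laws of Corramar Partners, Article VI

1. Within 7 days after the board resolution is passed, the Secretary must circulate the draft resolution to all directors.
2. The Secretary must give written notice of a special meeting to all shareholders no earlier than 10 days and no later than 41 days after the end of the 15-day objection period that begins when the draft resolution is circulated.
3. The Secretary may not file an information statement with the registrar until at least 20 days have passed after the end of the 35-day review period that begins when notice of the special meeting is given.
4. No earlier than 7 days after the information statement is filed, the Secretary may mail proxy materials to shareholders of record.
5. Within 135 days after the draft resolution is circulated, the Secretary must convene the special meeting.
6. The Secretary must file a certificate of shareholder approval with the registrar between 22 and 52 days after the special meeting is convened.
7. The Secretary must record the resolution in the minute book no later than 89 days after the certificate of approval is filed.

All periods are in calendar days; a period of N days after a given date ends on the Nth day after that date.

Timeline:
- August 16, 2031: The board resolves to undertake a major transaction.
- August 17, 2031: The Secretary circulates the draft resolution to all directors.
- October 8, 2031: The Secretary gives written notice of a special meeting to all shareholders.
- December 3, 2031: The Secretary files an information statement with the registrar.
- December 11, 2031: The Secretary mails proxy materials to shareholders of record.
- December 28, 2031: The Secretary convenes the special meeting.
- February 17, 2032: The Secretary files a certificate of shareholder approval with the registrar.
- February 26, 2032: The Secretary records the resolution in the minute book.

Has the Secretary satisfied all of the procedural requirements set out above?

Step 1 — counting 7 days from August 16, 2031 (when the board resolution is passed) gives a deadline of August 23, 2031; August 17, 2031 is within that limit.
Step 2 — 10 and 41 days from September 1, 2031 (end of the 15-day objection period, which began when the draft resolution is circulated on August 17, 2031) are September 11, 2031 and October 12, 2031 respectively; done October 8, 2031, which is between those dates.
Step 3 — must wait 20 days from November 12, 2031 (end of the 35-day review period, which began when notice of the special meeting is given on October 8, 2031), so not before December 2, 2031; done December 3, 2031 — permitted.
Step 4 — must wait 7 days from December 3, 2031 (when the information statement is filed), so not before December 10, 2031; December 11, 2031 is on or after that date.
Step 5 — counting 135 days from August 17, 2031 (when the draft resolution is circulated) gives a deadline of December 30, 2031; December 28, 2031 is within that limit.
Step 6 — 22 and 52 days from December 28, 2031 (when the special meeting is convened) are January 19, 2032 and February 18, 2032 respectively; February 17, 2032 falls inside that range.
Step 7 — counting 89 days from February 17, 2032 (when the certificate of approval is filed) gives a deadline of May 16, 2032; completed February 26, 2032, before the deadline.

Yes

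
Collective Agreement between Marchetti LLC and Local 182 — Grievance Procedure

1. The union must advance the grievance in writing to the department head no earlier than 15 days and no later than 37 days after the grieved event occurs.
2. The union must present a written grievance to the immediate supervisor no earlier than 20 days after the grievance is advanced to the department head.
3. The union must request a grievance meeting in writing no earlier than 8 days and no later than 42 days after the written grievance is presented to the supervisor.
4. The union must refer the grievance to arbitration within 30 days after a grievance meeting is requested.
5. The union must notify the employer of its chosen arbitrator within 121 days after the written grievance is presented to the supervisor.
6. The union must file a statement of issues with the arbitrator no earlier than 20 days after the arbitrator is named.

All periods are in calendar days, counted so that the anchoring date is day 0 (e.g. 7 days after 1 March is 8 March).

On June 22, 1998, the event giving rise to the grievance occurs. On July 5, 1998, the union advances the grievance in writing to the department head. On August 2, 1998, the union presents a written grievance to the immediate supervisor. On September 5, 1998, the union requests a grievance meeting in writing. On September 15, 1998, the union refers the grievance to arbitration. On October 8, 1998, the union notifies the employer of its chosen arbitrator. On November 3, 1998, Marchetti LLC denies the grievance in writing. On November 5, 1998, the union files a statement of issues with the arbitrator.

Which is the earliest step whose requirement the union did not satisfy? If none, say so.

(1) the permitted window runs from June 22, 1998 + 15 = July 7, 1998 to June 22, 1998 + 37 = July 29, 1998; July 5, 1998 is 2 days too early.
The analysis stops there.

Step 1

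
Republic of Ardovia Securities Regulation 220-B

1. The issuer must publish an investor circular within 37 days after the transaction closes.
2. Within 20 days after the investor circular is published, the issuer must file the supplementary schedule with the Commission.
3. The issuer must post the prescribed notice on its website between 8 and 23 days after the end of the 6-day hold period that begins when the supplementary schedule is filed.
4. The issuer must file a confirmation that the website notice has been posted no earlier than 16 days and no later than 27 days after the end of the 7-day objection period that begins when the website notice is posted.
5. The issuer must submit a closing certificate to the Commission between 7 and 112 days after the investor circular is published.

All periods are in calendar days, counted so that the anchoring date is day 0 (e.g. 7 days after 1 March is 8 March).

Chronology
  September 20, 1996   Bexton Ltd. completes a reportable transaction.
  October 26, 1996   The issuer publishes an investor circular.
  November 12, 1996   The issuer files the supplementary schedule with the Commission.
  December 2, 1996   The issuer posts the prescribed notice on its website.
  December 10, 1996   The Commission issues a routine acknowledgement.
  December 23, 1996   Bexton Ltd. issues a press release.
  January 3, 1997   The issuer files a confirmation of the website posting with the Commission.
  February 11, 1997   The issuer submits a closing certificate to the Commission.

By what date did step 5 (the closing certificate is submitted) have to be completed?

February 15, 1997

Step 5 runs from October 26, 1996, when the investor circular is published. The window is 7–112 days after October 26, 1996; it closes on February 15, 1997.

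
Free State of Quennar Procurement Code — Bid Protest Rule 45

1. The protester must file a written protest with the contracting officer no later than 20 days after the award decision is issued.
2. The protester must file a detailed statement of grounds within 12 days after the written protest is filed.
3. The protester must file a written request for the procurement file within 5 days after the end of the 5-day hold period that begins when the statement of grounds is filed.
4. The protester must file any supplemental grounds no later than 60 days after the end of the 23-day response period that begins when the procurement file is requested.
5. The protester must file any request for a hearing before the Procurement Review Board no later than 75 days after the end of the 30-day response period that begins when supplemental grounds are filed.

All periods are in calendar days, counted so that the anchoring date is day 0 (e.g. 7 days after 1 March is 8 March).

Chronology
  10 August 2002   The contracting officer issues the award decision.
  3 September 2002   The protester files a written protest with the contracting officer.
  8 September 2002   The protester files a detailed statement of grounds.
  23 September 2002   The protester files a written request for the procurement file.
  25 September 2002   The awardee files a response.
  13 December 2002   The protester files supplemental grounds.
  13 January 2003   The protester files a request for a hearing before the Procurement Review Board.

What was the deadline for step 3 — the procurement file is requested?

The statement of grounds is filed on 8 September 2002; the 5-day hold period therefore ends 13 September 2002, and step 3 runs from that date. 5 days after 13 September 2002 is 18 September 2002.

18 September 2002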